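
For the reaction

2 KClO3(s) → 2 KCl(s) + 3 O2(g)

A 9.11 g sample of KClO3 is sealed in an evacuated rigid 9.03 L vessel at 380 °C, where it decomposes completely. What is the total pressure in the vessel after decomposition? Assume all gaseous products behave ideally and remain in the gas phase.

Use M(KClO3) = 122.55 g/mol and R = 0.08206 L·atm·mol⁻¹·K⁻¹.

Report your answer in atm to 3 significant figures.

0.662 atm

n(KClO3) = 9.11 / 122.55 = 0.07434 mol
n(gas produced) = (3/2) × 0.07434 = 0.1115 mol
P = nRT/V = 0.1115 × 0.08206 × 653.15 / 9.03 = 0.6618 atm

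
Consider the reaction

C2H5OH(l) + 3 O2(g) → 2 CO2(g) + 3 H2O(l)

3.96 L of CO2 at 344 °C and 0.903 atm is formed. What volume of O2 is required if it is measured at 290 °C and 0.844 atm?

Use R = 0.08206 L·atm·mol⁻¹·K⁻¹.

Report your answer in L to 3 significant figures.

n(CO2) = PV/RT = (0.903 × 3.96) / (0.08206 × 617.15) = 0.07061 mol
n(O2) = (3/2) × 0.07061 = 0.1059 mol
V = nRT/P = 0.1059 × 0.08206 × 563.15 / 0.844 = 5.798 L

5.80 L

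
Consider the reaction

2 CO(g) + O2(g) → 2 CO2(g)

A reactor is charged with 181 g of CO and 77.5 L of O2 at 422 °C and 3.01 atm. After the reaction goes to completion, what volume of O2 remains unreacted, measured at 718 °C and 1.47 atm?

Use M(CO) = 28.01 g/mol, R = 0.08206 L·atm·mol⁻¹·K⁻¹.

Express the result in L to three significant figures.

47.5 L

n(CO) = 181 / 28.01 = 6.462 mol
n(O2) = PV/RT = (3.01 × 77.5) / (0.08206 × 695.15) = 4.089 mol
For 6.462 mol CO, stoichiometry requires (1/2) × 6.462 = 3.231 mol O2; 4.089 mol is available, so CO is limiting.
n(O2) consumed = (1/2) × 6.462 = 3.231 mol; remaining = 4.089 − 3.231 = 0.8580 mol
V(O2) = nRT/P = 0.8580 × 0.08206 × 991.15 / 1.47 = 47.47 L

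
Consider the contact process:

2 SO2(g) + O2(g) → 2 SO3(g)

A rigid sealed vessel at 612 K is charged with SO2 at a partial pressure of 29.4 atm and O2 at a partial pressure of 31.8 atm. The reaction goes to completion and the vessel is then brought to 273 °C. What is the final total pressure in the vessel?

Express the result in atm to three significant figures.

With V and T fixed, P_i ∝ n_i, so the mole ratios apply directly to partial pressures at 612 K.
P(O2) required for 29.4 atm of SO2 = (1/2) × 29.4 = 14.70 atm; available 31.8 atm, so SO2 is limiting.
P(O2) remaining = 31.8 − (1/2) × 29.4 = 17.10 atm
P(gaseous products) = (2)/2 × 29.4 = 29.40 atm
P_total at 612 K = 17.10 + 29.40 = 46.50 atm
Scaling to 273 °C: P = 46.50 × 546.15/612 = 41.50 atm

41.5 atm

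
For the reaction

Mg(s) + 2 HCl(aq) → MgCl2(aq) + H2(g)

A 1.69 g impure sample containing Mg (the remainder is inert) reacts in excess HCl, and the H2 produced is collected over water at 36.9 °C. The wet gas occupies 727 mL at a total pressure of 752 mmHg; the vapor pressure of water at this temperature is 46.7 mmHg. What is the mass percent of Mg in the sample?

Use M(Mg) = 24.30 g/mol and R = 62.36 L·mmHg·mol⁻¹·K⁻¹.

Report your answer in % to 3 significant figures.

P(H2) = 752 − 46.7 = 705.3 mmHg
n(H2) = PV/RT = (705.3 × 0.7270) / (62.36 × 310.05) = 0.02652 mol
n(Mg) = (1/1) × 0.02652 = 0.02652 mol
m(Mg) = 0.02652 × 24.30 = 0.6444 g
%Mg = 0.6444 / 1.69 × 100 = 38.13%

38.1 %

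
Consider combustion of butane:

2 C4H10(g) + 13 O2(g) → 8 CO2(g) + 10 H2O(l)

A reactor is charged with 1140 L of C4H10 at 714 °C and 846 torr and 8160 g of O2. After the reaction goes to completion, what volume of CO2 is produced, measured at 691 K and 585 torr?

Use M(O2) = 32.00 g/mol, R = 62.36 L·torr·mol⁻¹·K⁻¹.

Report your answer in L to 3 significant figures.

n(C4H10) = PV/RT = (846 × 1140) / (62.36 × 987.15) = 15.67 mol
n(O2) = 8160 / 32.00 = 255.0 mol
For 15.67 mol C4H10, stoichiometry requires (13/2) × 15.67 = 101.9 mol O2; 255.0 mol is available, so C4H10 is limiting.
n(CO2) = (8/2) × 15.67 = 62.68 mol
V(CO2) = nRT/P = 62.68 × 62.36 × 691 / 585 = 4617 L

4620 L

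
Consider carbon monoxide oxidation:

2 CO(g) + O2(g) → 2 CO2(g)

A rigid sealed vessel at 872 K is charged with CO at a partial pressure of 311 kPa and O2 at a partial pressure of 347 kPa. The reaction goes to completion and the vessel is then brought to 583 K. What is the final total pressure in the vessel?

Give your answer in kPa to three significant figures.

At constant V, partial pressures at 872 K are proportional to moles, so apply stoichiometry directly to pressures.
P(O2) required for 311 kPa of CO = (1/2) × 311 = 155.5 kPa; available 347 kPa, so CO is limiting.
P(O2) remaining = 347 − (1/2) × 311 = 191.5 kPa
P(gaseous products) = (2)/2 × 311 = 311.0 kPa
P_total at 872 K = 191.5 + 311.0 = 502.5 kPa
Scaling to 583 K: P = 502.5 × 583/872 = 336.0 kPa

336 kPa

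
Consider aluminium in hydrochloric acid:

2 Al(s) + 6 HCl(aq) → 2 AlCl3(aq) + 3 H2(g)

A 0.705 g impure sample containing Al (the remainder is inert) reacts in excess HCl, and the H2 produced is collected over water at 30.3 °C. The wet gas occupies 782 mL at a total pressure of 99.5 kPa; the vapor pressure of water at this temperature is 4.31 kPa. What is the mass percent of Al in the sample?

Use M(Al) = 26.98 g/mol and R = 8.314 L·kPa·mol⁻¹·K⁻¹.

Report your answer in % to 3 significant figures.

P(H2) = 99.5 − 4.31 = 95.19 kPa
n(H2) = PV/RT = (95.19 × 0.7820) / (8.314 × 303.45) = 0.02951 mol
n(Al) = (2/3) × 0.02951 = 0.01967 mol
m(Al) = 0.01967 × 26.98 = 0.5307 g
%Al = 0.5307 / 0.705 × 100 = 75.28%

75.3 %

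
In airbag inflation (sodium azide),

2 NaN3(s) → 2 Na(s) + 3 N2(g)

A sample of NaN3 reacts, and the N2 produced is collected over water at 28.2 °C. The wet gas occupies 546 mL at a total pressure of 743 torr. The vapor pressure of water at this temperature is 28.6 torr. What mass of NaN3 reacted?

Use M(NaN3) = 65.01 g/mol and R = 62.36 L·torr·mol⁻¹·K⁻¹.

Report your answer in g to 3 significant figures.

P(N2) = 743 − 28.6 = 714.4 torr
n(N2) = PV/RT = (714.4 × 0.5460) / (62.36 × 301.35) = 0.02076 mol
n(NaN3) = (2/3) × 0.02076 = 0.01384 mol
m(NaN3) = 0.01384 × 65.01 = 0.8997 g

0.900 g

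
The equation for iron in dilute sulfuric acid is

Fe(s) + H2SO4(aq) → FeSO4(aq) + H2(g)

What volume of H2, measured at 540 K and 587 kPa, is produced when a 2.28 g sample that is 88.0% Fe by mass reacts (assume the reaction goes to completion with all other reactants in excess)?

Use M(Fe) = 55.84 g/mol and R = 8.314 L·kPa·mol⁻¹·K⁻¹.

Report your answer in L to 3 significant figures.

0.275 L

mass of Fe = 2.28 × 88.0/100 = 2.006 g
n(Fe) = 2.006 / 55.84 = 0.03592 mol
n(H2) = (1/1) × 0.03592 = 0.03592 mol
V = nRT/P = 0.03592 × 8.314 × 540 / 587 = 0.2747 L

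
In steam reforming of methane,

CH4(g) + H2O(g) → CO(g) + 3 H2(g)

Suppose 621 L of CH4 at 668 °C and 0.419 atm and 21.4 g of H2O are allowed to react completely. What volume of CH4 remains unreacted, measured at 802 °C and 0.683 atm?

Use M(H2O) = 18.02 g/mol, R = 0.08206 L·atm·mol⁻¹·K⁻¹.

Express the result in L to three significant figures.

n(CH4) = PV/RT = (0.419 × 621) / (0.08206 × 941.15) = 3.369 mol
n(H2O) = 21.4 / 18.02 = 1.188 mol
For 3.369 mol CH4, stoichiometry requires (1/1) × 3.369 = 3.369 mol H2O; 1.188 mol is available, so H2O is limiting.
n(CH4) consumed = (1/1) × 1.188 = 1.188 mol; remaining = 3.369 − 1.188 = 2.181 mol
V(CH4) = nRT/P = 2.181 × 0.08206 × 1075.15 / 0.683 = 281.7 L

282 L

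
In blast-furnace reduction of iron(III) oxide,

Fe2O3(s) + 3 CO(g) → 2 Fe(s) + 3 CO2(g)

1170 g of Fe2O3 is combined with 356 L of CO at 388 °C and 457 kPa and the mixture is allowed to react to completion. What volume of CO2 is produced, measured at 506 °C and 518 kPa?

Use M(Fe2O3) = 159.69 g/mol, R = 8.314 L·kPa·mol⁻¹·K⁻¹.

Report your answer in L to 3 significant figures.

n(Fe2O3) = 1170 / 159.69 = 7.327 mol
n(CO) = PV/RT = (457 × 356) / (8.314 × 661.15) = 29.60 mol
For 7.327 mol Fe2O3, stoichiometry requires (3/1) × 7.327 = 21.98 mol CO; 29.60 mol is available, so Fe2O3 is limiting.
n(CO2) = (3/1) × 7.327 = 21.98 mol
V(CO2) = nRT/P = 21.98 × 8.314 × 779.15 / 518 = 274.9 L

275 L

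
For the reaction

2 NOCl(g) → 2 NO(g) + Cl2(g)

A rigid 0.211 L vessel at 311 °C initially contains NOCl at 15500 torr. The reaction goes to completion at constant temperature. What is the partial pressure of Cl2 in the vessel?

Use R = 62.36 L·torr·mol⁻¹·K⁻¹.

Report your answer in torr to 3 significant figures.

n(NOCl)₀ = PV/RT = (15500 × 0.211) / (62.36 × 584.15) = 0.08978 mol
n(Cl2) = (1/2) × 0.08978 = 0.04489 mol
P(Cl2) = nRT/V = 0.04489 × 62.36 × 584.15 / 0.211 = 7750 torr

7750 torr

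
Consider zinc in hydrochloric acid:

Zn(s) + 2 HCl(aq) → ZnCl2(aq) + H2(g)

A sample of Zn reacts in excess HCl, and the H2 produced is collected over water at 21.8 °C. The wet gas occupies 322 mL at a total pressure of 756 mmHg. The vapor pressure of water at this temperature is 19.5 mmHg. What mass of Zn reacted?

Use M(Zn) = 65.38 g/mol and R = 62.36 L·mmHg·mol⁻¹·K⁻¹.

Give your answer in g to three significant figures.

0.843 g

P(H2) = 756 − 19.5 = 736.5 mmHg
n(H2) = PV/RT = (736.5 × 0.3220) / (62.36 × 294.95) = 0.01289 mol
n(Zn) = (1/1) × 0.01289 = 0.01289 mol
m(Zn) = 0.01289 × 65.38 = 0.8427 g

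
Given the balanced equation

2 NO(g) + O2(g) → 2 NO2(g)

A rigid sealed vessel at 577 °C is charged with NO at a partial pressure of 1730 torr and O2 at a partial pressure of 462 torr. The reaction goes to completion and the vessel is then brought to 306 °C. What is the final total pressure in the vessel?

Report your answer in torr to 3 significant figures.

At constant V, partial pressures at 577 °C are proportional to moles, so apply stoichiometry directly to pressures.
P(O2) required for 1730 torr of NO = (1/2) × 1730 = 865.0 torr; available 462 torr, so O2 is limiting.
P(NO) remaining = 1730 − (2/1) × 462 = 806.0 torr
P(gaseous products) = (2)/1 × 462 = 924.0 torr
P_total at 577 °C = 806.0 + 924.0 = 1730 torr
Scaling to 306 °C: P = 1730 × 579.15/850.15 = 1179 torr

1180 torr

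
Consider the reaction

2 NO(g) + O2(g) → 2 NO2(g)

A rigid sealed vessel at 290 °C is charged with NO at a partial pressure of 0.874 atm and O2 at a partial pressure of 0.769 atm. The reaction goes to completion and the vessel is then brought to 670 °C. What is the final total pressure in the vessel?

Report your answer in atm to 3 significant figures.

Because the vessel is rigid and T is held at 290 °C, work the stoichiometry in partial pressures (P_i = n_iRT/V).
P(O2) required for 0.874 atm of NO = (1/2) × 0.874 = 0.4370 atm; available 0.769 atm, so NO is limiting.
P(O2) remaining = 0.769 − (1/2) × 0.874 = 0.3320 atm
P(gaseous products) = (2)/2 × 0.874 = 0.8740 atm
P_total at 290 °C = 0.3320 + 0.8740 = 1.206 atm
Scaling to 670 °C: P = 1.206 × 943.15/563.15 = 2.020 atm

2.02 atm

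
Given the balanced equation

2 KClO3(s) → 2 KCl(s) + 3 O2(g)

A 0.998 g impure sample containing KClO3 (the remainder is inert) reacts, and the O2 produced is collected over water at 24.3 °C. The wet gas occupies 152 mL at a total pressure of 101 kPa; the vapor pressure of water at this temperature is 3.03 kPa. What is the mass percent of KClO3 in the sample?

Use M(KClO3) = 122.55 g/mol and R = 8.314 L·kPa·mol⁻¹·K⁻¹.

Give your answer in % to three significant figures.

49.3 %

P(O2) = 101 − 3.03 = 97.97 kPa
n(O2) = PV/RT = (97.97 × 0.1520) / (8.314 × 297.45) = 0.006022 mol
n(KClO3) = (2/3) × 0.006022 = 0.004015 mol
m(KClO3) = 0.004015 × 122.55 = 0.4920 g
%KClO3 = 0.4920 / 0.998 × 100 = 49.30%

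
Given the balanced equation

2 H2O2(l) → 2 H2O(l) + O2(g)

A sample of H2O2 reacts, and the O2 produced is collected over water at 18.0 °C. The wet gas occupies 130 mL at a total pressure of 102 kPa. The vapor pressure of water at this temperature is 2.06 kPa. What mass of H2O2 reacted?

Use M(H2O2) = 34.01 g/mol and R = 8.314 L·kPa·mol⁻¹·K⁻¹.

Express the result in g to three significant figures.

P(O2) = 102 − 2.06 = 99.94 kPa
n(O2) = PV/RT = (99.94 × 0.1300) / (8.314 × 291.15) = 0.005367 mol
n(H2O2) = (2/1) × 0.005367 = 0.01073 mol
m(H2O2) = 0.01073 × 34.01 = 0.3649 g

0.365 g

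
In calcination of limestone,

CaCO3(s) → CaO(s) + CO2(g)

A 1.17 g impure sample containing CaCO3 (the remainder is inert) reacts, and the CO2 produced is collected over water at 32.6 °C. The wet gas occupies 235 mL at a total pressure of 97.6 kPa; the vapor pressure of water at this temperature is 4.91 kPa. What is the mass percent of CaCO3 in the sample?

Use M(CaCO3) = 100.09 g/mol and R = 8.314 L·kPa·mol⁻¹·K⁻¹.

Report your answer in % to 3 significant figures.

73.3 %

P(CO2) = 97.6 − 4.91 = 92.69 kPa
n(CO2) = PV/RT = (92.69 × 0.2350) / (8.314 × 305.75) = 0.008569 mol
n(CaCO3) = (1/1) × 0.008569 = 0.008569 mol
m(CaCO3) = 0.008569 × 100.09 = 0.8577 g
%CaCO3 = 0.8577 / 1.17 × 100 = 73.31%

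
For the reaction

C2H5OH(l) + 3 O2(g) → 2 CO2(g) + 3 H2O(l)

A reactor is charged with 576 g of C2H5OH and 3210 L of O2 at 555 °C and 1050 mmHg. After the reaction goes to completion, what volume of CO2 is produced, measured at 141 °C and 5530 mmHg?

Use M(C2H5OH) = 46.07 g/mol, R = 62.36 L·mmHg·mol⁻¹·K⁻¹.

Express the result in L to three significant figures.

n(C2H5OH) = 576 / 46.07 = 12.50 mol
n(O2) = PV/RT = (1050 × 3210) / (62.36 × 828.15) = 65.26 mol
For 12.50 mol C2H5OH, stoichiometry requires (3/1) × 12.50 = 37.50 mol O2; 65.26 mol is available, so C2H5OH is limiting.
n(CO2) = (2/1) × 12.50 = 25.00 mol
V(CO2) = nRT/P = 25.00 × 62.36 × 414.15 / 5530 = 116.8 L

117 L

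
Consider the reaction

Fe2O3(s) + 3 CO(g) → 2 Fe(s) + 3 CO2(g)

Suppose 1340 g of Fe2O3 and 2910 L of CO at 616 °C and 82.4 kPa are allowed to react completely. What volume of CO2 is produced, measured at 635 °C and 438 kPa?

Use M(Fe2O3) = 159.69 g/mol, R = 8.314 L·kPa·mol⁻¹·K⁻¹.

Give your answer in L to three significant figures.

434 L

n(Fe2O3) = 1340 / 159.69 = 8.391 mol
n(CO) = PV/RT = (82.4 × 2910) / (8.314 × 889.15) = 32.44 mol
For 8.391 mol Fe2O3, stoichiometry requires (3/1) × 8.391 = 25.17 mol CO; 32.44 mol is available, so Fe2O3 is limiting.
n(CO2) = (3/1) × 8.391 = 25.17 mol
V(CO2) = nRT/P = 25.17 × 8.314 × 908.15 / 438 = 433.9 L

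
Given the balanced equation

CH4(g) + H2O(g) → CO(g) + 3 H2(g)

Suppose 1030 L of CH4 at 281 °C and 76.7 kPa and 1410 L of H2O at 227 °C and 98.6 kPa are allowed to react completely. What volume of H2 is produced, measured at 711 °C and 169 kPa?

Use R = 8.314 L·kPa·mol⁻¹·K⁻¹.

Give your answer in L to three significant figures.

n(CH4) = PV/RT = (76.7 × 1030) / (8.314 × 554.15) = 17.15 mol
n(H2O) = PV/RT = (98.6 × 1410) / (8.314 × 500.15) = 33.43 mol
For 17.15 mol CH4, stoichiometry requires (1/1) × 17.15 = 17.15 mol H2O; 33.43 mol is available, so CH4 is limiting.
n(H2) = (3/1) × 17.15 = 51.45 mol
V(H2) = nRT/P = 51.45 × 8.314 × 984.15 / 169 = 2491 L

2490 L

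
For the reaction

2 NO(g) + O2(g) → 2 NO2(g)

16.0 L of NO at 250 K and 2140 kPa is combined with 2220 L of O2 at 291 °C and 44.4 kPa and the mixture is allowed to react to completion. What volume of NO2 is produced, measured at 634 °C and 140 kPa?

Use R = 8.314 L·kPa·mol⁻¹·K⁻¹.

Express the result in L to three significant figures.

n(NO) = PV/RT = (2140 × 16.0) / (8.314 × 250) = 16.47 mol
n(O2) = PV/RT = (44.4 × 2220) / (8.314 × 564.15) = 21.02 mol
For 16.47 mol NO, stoichiometry requires (1/2) × 16.47 = 8.235 mol O2; 21.02 mol is available, so NO is limiting.
n(NO2) = (2/2) × 16.47 = 16.47 mol
V(NO2) = nRT/P = 16.47 × 8.314 × 907.15 / 140 = 887.3 L

887 L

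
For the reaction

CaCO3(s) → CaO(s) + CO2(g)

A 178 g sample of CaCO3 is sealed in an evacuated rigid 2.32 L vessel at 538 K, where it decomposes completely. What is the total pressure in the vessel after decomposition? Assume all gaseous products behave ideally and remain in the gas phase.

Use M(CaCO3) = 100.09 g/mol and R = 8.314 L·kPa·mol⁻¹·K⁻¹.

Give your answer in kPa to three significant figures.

3430 kPa

n(CaCO3) = 178 / 100.09 = 1.778 mol
n(gas produced) = (1/1) × 1.778 = 1.778 mol
P = nRT/V = 1.778 × 8.314 × 538 / 2.32 = 3428 kPa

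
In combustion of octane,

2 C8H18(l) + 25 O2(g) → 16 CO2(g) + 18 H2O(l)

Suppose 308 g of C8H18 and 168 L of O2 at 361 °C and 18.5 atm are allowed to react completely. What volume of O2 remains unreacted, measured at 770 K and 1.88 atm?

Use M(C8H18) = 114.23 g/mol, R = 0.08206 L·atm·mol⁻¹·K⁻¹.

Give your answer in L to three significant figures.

n(C8H18) = 308 / 114.23 = 2.696 mol
n(O2) = PV/RT = (18.5 × 168) / (0.08206 × 634.15) = 59.73 mol
For 2.696 mol C8H18, stoichiometry requires (25/2) × 2.696 = 33.70 mol O2; 59.73 mol is available, so C8H18 is limiting.
n(O2) consumed = (25/2) × 2.696 = 33.70 mol; remaining = 59.73 − 33.70 = 26.03 mol
V(O2) = nRT/P = 26.03 × 0.08206 × 770 / 1.88 = 874.9 L

875 L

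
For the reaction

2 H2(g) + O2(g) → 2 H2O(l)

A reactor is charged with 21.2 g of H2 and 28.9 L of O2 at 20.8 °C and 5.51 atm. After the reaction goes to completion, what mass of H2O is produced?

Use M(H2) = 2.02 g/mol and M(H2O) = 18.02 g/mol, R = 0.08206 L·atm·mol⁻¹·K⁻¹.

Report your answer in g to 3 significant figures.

n(H2) = 21.2 / 2.02 = 10.50 mol
n(O2) = PV/RT = (5.51 × 28.9) / (0.08206 × 293.95) = 6.602 mol
For 10.50 mol H2, stoichiometry requires (1/2) × 10.50 = 5.250 mol O2; 6.602 mol is available, so H2 is limiting.
n(H2O) = (2/2) × 10.50 = 10.50 mol
m(H2O) = 10.50 × 18.02 = 189.2 g

189 g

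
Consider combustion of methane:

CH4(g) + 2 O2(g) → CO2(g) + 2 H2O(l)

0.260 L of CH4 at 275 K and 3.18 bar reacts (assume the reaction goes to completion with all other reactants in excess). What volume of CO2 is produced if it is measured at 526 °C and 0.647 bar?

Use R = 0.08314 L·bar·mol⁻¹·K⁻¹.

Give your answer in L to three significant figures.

n(CH4) = PV/RT = (3.18 × 0.260) / (0.08314 × 275) = 0.03616 mol
n(CO2) = (1/1) × 0.03616 = 0.03616 mol
V = nRT/P = 0.03616 × 0.08314 × 799.15 / 0.647 = 3.713 L

3.71 L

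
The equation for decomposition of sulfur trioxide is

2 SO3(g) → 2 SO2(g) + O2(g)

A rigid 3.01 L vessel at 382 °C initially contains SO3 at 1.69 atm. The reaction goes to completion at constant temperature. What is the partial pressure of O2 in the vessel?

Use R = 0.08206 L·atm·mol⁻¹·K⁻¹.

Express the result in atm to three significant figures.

n(SO3)₀ = PV/RT = (1.69 × 3.01) / (0.08206 × 655.15) = 0.09462 mol
n(O2) = (1/2) × 0.09462 = 0.04731 mol
P(O2) = nRT/V = 0.04731 × 0.08206 × 655.15 / 3.01 = 0.8450 atm

0.845 atm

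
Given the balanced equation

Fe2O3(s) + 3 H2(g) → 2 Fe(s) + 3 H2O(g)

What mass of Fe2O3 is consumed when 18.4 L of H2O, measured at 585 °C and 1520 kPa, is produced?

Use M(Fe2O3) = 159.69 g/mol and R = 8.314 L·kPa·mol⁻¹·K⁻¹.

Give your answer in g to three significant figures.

n(H2O) = PV/RT = (1520 × 18.4) / (8.314 × 858.15) = 3.920 mol
n(Fe2O3) = (1/3) × 3.920 = 1.307 mol
m(Fe2O3) = 1.307 × 159.69 = 208.7 g

209 g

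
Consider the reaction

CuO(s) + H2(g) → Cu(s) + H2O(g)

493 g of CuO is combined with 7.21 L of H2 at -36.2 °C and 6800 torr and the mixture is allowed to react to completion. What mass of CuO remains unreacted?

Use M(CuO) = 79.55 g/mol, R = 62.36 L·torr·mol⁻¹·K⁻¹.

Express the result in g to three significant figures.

n(CuO) = 493 / 79.55 = 6.197 mol
n(H2) = PV/RT = (6800 × 7.21) / (62.36 × 236.95) = 3.318 mol
For 6.197 mol CuO, stoichiometry requires (1/1) × 6.197 = 6.197 mol H2; 3.318 mol is available, so H2 is limiting.
n(CuO) consumed = (1/1) × 3.318 = 3.318 mol; remaining = 6.197 − 3.318 = 2.879 mol
m(CuO) = 2.879 × 79.55 = 229.0 g

229 g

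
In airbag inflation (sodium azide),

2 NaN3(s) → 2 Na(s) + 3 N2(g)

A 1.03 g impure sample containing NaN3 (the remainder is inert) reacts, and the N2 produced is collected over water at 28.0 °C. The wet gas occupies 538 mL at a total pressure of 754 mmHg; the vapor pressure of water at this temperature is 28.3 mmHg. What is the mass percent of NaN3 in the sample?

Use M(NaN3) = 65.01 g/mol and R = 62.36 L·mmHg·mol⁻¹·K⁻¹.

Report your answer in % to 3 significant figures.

87.5 %

P(N2) = 754 − 28.3 = 725.7 mmHg
n(N2) = PV/RT = (725.7 × 0.5380) / (62.36 × 301.15) = 0.02079 mol
n(NaN3) = (2/3) × 0.02079 = 0.01386 mol
m(NaN3) = 0.01386 × 65.01 = 0.9010 g
%NaN3 = 0.9010 / 1.03 × 100 = 87.48%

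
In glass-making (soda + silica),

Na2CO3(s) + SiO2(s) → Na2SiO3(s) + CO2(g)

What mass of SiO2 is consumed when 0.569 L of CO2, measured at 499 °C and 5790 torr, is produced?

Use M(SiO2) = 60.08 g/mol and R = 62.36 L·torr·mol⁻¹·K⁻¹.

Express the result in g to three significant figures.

n(CO2) = PV/RT = (5790 × 0.569) / (62.36 × 772.15) = 0.06842 mol
n(SiO2) = (1/1) × 0.06842 = 0.06842 mol
m(SiO2) = 0.06842 × 60.08 = 4.111 g

4.11 g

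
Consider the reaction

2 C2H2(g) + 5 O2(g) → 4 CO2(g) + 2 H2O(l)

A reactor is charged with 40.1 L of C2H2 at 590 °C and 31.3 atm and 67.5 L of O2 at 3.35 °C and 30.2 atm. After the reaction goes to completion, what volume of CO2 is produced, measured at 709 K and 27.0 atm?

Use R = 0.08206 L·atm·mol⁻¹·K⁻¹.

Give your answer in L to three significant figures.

76.4 L

n(C2H2) = PV/RT = (31.3 × 40.1) / (0.08206 × 863.15) = 17.72 mol
n(O2) = PV/RT = (30.2 × 67.5) / (0.08206 × 276.5) = 89.84 mol
For 17.72 mol C2H2, stoichiometry requires (5/2) × 17.72 = 44.30 mol O2; 89.84 mol is available, so C2H2 is limiting.
n(CO2) = (4/2) × 17.72 = 35.44 mol
V(CO2) = nRT/P = 35.44 × 0.08206 × 709 / 27.0 = 76.37 L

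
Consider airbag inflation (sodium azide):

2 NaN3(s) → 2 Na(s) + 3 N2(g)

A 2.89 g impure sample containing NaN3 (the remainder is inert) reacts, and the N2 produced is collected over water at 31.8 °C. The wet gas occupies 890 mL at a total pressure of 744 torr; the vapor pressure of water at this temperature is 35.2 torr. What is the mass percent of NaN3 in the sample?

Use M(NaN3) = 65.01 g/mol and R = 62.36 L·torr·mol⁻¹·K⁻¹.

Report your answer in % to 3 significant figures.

P(N2) = 744 − 35.2 = 708.8 torr
n(N2) = PV/RT = (708.8 × 0.8900) / (62.36 × 304.95) = 0.03317 mol
n(NaN3) = (2/3) × 0.03317 = 0.02211 mol
m(NaN3) = 0.02211 × 65.01 = 1.437 g
%NaN3 = 1.437 / 2.89 × 100 = 49.72%

49.7 %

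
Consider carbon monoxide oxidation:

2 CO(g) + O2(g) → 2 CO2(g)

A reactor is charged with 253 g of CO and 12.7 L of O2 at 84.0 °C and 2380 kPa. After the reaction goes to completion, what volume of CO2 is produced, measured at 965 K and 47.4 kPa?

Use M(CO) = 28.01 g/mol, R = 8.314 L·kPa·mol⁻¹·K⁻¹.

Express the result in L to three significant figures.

1530 L

n(CO) = 253 / 28.01 = 9.032 mol
n(O2) = PV/RT = (2380 × 12.7) / (8.314 × 357.15) = 10.18 mol
For 9.032 mol CO, stoichiometry requires (1/2) × 9.032 = 4.516 mol O2; 10.18 mol is available, so CO is limiting.
n(CO2) = (2/2) × 9.032 = 9.032 mol
V(CO2) = nRT/P = 9.032 × 8.314 × 965 / 47.4 = 1529 L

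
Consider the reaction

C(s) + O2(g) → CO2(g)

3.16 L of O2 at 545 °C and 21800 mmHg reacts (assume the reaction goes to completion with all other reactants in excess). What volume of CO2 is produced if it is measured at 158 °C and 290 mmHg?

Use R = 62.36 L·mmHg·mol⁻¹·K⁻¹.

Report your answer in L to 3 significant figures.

125 L

n(O2) = PV/RT = (21800 × 3.16) / (62.36 × 818.15) = 1.350 mol
n(CO2) = (1/1) × 1.350 = 1.350 mol
V = nRT/P = 1.350 × 62.36 × 431.15 / 290 = 125.2 L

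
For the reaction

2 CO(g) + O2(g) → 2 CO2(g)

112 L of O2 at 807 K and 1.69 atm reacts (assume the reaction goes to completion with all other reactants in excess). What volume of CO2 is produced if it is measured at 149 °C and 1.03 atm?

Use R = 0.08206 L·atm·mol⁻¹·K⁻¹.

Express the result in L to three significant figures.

n(O2) = PV/RT = (1.69 × 112) / (0.08206 × 807) = 2.858 mol
n(CO2) = (2/1) × 2.858 = 5.716 mol
V = nRT/P = 5.716 × 0.08206 × 422.15 / 1.03 = 192.2 L

192 L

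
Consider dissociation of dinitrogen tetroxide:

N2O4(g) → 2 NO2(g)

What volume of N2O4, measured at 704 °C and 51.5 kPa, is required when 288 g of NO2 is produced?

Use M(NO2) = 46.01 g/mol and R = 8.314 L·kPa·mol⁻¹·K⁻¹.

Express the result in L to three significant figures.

494 L

n(NO2) = 288.0 / 46.01 = 6.260 mol
n(N2O4) = (1/2) × 6.260 = 3.130 mol
V = nRT/P = 3.130 × 8.314 × 977.15 / 51.5 = 493.8 L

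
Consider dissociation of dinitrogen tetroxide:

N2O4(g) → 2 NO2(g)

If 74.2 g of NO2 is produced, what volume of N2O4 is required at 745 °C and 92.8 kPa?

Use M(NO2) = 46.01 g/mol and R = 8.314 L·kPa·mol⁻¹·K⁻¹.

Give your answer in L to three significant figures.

n(NO2) = 74.20 / 46.01 = 1.613 mol
n(N2O4) = (1/2) × 1.613 = 0.8065 mol
V = nRT/P = 0.8065 × 8.314 × 1018.15 / 92.8 = 73.57 L

73.6 L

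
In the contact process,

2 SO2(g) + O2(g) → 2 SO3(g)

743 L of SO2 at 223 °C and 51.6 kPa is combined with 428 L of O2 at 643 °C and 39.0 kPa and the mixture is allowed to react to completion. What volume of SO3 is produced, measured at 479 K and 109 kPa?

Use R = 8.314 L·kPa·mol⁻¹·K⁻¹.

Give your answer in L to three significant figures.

160 L

n(SO2) = PV/RT = (51.6 × 743) / (8.314 × 496.15) = 9.294 mol
n(O2) = PV/RT = (39.0 × 428) / (8.314 × 916.15) = 2.191 mol
For 9.294 mol SO2, stoichiometry requires (1/2) × 9.294 = 4.647 mol O2; 2.191 mol is available, so O2 is limiting.
n(SO3) = (2/1) × 2.191 = 4.382 mol
V(SO3) = nRT/P = 4.382 × 8.314 × 479 / 109 = 160.1 L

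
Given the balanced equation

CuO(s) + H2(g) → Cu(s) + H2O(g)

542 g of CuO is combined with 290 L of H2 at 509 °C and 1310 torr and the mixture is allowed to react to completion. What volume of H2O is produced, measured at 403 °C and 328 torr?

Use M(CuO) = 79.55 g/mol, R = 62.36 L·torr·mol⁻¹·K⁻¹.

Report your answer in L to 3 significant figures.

n(CuO) = 542 / 79.55 = 6.813 mol
n(H2) = PV/RT = (1310 × 290) / (62.36 × 782.15) = 7.789 mol
For 6.813 mol CuO, stoichiometry requires (1/1) × 6.813 = 6.813 mol H2; 7.789 mol is available, so CuO is limiting.
n(H2O) = (1/1) × 6.813 = 6.813 mol
V(H2O) = nRT/P = 6.813 × 62.36 × 676.15 / 328 = 875.8 L

876 L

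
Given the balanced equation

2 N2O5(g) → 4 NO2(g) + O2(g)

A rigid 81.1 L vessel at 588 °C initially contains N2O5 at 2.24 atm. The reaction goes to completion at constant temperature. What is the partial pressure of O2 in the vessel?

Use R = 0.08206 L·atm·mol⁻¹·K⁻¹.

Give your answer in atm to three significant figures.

1.12 atm

n(N2O5)₀ = PV/RT = (2.24 × 81.1) / (0.08206 × 861.15) = 2.571 mol
n(O2) = (1/2) × 2.571 = 1.286 mol
P(O2) = nRT/V = 1.286 × 0.08206 × 861.15 / 81.1 = 1.121 atm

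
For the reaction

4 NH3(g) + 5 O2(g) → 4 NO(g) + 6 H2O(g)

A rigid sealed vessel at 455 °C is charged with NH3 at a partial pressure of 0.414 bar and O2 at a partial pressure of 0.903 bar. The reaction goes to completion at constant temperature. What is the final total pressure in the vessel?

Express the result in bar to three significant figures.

1.42 bar

With V and T fixed, P_i ∝ n_i, so the mole ratios apply directly to partial pressures at 455 °C.
P(O2) required for 0.414 bar of NH3 = (5/4) × 0.414 = 0.5175 bar; available 0.903 bar, so NH3 is limiting.
P(O2) remaining = 0.903 − (5/4) × 0.414 = 0.3855 bar
P(gaseous products) = (4+6)/4 × 0.414 = 1.035 bar
P_total at 455 °C = 0.3855 + 1.035 = 1.420 bar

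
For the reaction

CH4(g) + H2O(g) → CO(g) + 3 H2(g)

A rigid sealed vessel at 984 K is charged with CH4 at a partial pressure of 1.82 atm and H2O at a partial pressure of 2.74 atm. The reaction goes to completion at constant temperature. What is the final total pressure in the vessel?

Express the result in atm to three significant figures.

With V and T fixed, P_i ∝ n_i, so the mole ratios apply directly to partial pressures at 984 K.
P(H2O) required for 1.82 atm of CH4 = (1/1) × 1.82 = 1.820 atm; available 2.74 atm, so CH4 is limiting.
P(H2O) remaining = 2.74 − (1/1) × 1.82 = 0.9200 atm
P(gaseous products) = (1+3)/1 × 1.82 = 7.280 atm
P_total at 984 K = 0.9200 + 7.280 = 8.200 atm

8.20 atm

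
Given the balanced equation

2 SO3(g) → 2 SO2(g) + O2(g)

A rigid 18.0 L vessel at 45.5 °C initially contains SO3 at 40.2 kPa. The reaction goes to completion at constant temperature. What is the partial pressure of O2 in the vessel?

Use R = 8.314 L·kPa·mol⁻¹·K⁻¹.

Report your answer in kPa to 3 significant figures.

20.1 kPa

n(SO3)₀ = PV/RT = (40.2 × 18.0) / (8.314 × 318.65) = 0.2731 mol
n(O2) = (1/2) × 0.2731 = 0.1366 mol
P(O2) = nRT/V = 0.1366 × 8.314 × 318.65 / 18.0 = 20.10 kPa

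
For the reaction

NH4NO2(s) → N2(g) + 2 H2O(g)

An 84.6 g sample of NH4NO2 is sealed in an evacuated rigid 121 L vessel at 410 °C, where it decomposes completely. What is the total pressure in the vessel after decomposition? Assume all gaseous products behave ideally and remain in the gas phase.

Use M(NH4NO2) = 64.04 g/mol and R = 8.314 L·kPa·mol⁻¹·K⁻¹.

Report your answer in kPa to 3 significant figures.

n(NH4NO2) = 84.6 / 64.04 = 1.321 mol
n(gas produced) = (3/1) × 1.321 = 3.963 mol
P = nRT/V = 3.963 × 8.314 × 683.15 / 121 = 186.0 kPa

186 kPa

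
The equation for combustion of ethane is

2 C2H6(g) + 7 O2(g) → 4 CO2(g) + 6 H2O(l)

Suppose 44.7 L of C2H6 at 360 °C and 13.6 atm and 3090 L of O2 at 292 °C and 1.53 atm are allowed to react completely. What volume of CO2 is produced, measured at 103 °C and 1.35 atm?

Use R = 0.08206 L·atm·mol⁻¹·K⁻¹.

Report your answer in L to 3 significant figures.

n(C2H6) = PV/RT = (13.6 × 44.7) / (0.08206 × 633.15) = 11.70 mol
n(O2) = PV/RT = (1.53 × 3090) / (0.08206 × 565.15) = 101.9 mol
For 11.70 mol C2H6, stoichiometry requires (7/2) × 11.70 = 40.95 mol O2; 101.9 mol is available, so C2H6 is limiting.
n(CO2) = (4/2) × 11.70 = 23.40 mol
V(CO2) = nRT/P = 23.40 × 0.08206 × 376.15 / 1.35 = 535.0 L

535 L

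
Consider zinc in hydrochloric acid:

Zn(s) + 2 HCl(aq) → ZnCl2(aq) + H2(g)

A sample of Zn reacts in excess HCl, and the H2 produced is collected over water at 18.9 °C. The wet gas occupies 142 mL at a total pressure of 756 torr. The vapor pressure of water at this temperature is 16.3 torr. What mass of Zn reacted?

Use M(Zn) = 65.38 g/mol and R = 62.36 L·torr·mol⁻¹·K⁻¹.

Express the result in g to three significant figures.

P(H2) = 756 − 16.3 = 739.7 torr
n(H2) = PV/RT = (739.7 × 0.1420) / (62.36 × 292.05) = 0.005767 mol
n(Zn) = (1/1) × 0.005767 = 0.005767 mol
m(Zn) = 0.005767 × 65.38 = 0.3770 g

0.377 g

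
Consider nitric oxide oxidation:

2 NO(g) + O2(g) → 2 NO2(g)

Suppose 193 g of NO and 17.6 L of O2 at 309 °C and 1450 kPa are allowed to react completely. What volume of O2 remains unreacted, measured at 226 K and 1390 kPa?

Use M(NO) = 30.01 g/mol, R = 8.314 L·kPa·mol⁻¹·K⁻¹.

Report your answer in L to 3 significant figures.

2.78 L

n(NO) = 193 / 30.01 = 6.431 mol
n(O2) = PV/RT = (1450 × 17.6) / (8.314 × 582.15) = 5.273 mol
For 6.431 mol NO, stoichiometry requires (1/2) × 6.431 = 3.216 mol O2; 5.273 mol is available, so NO is limiting.
n(O2) consumed = (1/2) × 6.431 = 3.216 mol; remaining = 5.273 − 3.216 = 2.057 mol
V(O2) = nRT/P = 2.057 × 8.314 × 226 / 1390 = 2.781 L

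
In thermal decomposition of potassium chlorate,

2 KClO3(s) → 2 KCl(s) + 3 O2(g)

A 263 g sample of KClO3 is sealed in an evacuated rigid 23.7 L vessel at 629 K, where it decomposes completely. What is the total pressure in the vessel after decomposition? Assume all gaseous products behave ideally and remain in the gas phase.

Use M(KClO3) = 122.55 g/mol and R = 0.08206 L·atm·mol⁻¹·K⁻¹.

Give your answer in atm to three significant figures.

n(KClO3) = 263 / 122.55 = 2.146 mol
n(gas produced) = (3/2) × 2.146 = 3.219 mol
P = nRT/V = 3.219 × 0.08206 × 629 / 23.7 = 7.011 atm

7.01 atm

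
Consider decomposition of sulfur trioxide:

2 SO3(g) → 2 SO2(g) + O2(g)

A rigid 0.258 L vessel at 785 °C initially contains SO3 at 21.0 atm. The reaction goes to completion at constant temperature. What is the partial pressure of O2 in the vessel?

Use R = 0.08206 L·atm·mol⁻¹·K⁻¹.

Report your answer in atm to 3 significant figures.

n(SO3)₀ = PV/RT = (21.0 × 0.258) / (0.08206 × 1058.15) = 0.06240 mol
n(O2) = (1/2) × 0.06240 = 0.03120 mol
P(O2) = nRT/V = 0.03120 × 0.08206 × 1058.15 / 0.258 = 10.50 atm

10.5 atm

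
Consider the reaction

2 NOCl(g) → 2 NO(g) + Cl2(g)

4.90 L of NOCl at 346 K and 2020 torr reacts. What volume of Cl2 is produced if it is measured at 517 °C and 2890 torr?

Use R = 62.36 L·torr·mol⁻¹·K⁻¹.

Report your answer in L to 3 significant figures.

n(NOCl) = PV/RT = (2020 × 4.90) / (62.36 × 346) = 0.4587 mol
n(Cl2) = (1/2) × 0.4587 = 0.2293 mol
V = nRT/P = 0.2293 × 62.36 × 790.15 / 2890 = 3.910 L

3.91 L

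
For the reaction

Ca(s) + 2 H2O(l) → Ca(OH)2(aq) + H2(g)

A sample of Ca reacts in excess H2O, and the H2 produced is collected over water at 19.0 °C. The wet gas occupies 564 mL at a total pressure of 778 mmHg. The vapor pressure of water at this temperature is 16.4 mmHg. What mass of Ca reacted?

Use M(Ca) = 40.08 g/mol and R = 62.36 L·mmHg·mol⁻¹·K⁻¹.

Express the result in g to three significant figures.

0.945 g

P(H2) = 778 − 16.4 = 761.6 mmHg
n(H2) = PV/RT = (761.6 × 0.5640) / (62.36 × 292.15) = 0.02358 mol
n(Ca) = (1/1) × 0.02358 = 0.02358 mol
m(Ca) = 0.02358 × 40.08 = 0.9451 g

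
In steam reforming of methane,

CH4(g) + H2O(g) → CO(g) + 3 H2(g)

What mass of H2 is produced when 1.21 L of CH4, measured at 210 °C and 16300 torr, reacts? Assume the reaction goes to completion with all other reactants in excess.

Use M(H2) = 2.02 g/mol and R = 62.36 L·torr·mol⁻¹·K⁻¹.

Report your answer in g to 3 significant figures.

n(CH4) = PV/RT = (16300 × 1.21) / (62.36 × 483.15) = 0.6546 mol
n(H2) = (3/1) × 0.6546 = 1.964 mol
m(H2) = 1.964 × 2.02 = 3.967 g

3.97 g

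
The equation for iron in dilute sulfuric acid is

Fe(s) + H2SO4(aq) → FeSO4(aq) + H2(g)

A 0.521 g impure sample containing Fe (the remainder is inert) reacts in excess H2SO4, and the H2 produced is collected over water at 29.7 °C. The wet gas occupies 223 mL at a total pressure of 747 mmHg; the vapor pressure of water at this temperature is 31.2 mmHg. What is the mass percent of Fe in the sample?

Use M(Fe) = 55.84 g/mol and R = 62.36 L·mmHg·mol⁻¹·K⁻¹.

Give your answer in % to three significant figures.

90.6 %

P(H2) = 747 − 31.2 = 715.8 mmHg
n(H2) = PV/RT = (715.8 × 0.2230) / (62.36 × 302.85) = 0.008452 mol
n(Fe) = (1/1) × 0.008452 = 0.008452 mol
m(Fe) = 0.008452 × 55.84 = 0.4720 g
%Fe = 0.4720 / 0.521 × 100 = 90.60%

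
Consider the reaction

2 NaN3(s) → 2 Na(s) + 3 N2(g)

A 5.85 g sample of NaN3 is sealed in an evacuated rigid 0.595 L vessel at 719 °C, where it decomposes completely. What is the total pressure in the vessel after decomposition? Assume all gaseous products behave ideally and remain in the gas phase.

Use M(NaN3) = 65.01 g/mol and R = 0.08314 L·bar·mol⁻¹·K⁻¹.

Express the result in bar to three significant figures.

18.7 bar

n(NaN3) = 5.85 / 65.01 = 0.08999 mol
n(gas produced) = (3/2) × 0.08999 = 0.1350 mol
P = nRT/V = 0.1350 × 0.08314 × 992.15 / 0.595 = 18.72 bar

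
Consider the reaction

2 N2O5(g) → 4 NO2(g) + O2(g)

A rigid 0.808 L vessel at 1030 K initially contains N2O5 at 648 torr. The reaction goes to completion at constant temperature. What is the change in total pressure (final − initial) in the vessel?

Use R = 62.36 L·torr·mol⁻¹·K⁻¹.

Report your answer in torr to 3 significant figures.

At constant T and V, P ∝ n(gas): 2 mol gas → 5 mol gas.
P_final = (5/2) × 648 = 1620 torr; ΔP = 1620 − 648 = 972.0 torr

972 torr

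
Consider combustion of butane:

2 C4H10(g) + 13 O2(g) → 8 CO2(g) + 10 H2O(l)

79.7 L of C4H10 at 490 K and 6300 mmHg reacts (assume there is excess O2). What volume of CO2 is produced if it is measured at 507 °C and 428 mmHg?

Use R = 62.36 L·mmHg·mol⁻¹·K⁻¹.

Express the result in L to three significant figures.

n(C4H10) = PV/RT = (6300 × 79.7) / (62.36 × 490) = 16.43 mol
n(CO2) = (8/2) × 16.43 = 65.72 mol
V = nRT/P = 65.72 × 62.36 × 780.15 / 428 = 7470 L

7470 L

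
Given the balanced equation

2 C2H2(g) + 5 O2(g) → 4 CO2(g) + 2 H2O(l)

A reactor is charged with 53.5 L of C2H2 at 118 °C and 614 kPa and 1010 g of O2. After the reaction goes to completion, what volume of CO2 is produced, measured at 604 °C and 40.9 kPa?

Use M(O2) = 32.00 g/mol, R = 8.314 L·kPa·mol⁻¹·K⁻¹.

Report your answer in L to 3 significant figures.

3600 L

n(C2H2) = PV/RT = (614 × 53.5) / (8.314 × 391.15) = 10.10 mol
n(O2) = 1010 / 32.00 = 31.56 mol
For 10.10 mol C2H2, stoichiometry requires (5/2) × 10.10 = 25.25 mol O2; 31.56 mol is available, so C2H2 is limiting.
n(CO2) = (4/2) × 10.10 = 20.20 mol
V(CO2) = nRT/P = 20.20 × 8.314 × 877.15 / 40.9 = 3602 L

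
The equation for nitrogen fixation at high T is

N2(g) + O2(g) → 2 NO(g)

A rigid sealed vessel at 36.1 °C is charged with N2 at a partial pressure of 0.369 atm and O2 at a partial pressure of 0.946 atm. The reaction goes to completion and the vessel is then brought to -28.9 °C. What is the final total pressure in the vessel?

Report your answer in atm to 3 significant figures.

With V and T fixed, P_i ∝ n_i, so the mole ratios apply directly to partial pressures at 36.1 °C.
P(O2) required for 0.369 atm of N2 = (1/1) × 0.369 = 0.3690 atm; available 0.946 atm, so N2 is limiting.
P(O2) remaining = 0.946 − (1/1) × 0.369 = 0.5770 atm
P(gaseous products) = (2)/1 × 0.369 = 0.7380 atm
P_total at 36.1 °C = 0.5770 + 0.7380 = 1.315 atm
Scaling to -28.9 °C: P = 1.315 × 244.25/309.25 = 1.039 atm

1.04 atm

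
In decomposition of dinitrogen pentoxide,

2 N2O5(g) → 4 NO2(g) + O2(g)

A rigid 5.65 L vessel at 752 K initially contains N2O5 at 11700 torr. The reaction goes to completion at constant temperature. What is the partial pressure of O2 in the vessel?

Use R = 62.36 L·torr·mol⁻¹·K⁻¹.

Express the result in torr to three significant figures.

n(N2O5)₀ = PV/RT = (11700 × 5.65) / (62.36 × 752) = 1.410 mol
n(O2) = (1/2) × 1.410 = 0.7050 mol
P(O2) = nRT/V = 0.7050 × 62.36 × 752 / 5.65 = 5851 torr

5850 torr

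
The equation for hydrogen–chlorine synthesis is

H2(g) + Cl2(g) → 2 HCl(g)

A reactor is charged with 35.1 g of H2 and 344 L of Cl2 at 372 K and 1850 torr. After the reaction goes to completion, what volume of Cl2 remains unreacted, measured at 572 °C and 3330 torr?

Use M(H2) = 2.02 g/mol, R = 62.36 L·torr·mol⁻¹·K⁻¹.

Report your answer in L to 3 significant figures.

159 L

n(H2) = 35.1 / 2.02 = 17.38 mol
n(Cl2) = PV/RT = (1850 × 344) / (62.36 × 372) = 27.43 mol
For 17.38 mol H2, stoichiometry requires (1/1) × 17.38 = 17.38 mol Cl2; 27.43 mol is available, so H2 is limiting.
n(Cl2) consumed = (1/1) × 17.38 = 17.38 mol; remaining = 27.43 − 17.38 = 10.05 mol
V(Cl2) = nRT/P = 10.05 × 62.36 × 845.15 / 3330 = 159.1 L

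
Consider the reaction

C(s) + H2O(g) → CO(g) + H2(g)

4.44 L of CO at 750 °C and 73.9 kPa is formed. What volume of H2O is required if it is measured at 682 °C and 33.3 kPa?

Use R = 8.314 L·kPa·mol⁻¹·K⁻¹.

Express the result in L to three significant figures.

n(CO) = PV/RT = (73.9 × 4.44) / (8.314 × 1023.15) = 0.03857 mol
n(H2O) = (1/1) × 0.03857 = 0.03857 mol
V = nRT/P = 0.03857 × 8.314 × 955.15 / 33.3 = 9.198 L

9.20 L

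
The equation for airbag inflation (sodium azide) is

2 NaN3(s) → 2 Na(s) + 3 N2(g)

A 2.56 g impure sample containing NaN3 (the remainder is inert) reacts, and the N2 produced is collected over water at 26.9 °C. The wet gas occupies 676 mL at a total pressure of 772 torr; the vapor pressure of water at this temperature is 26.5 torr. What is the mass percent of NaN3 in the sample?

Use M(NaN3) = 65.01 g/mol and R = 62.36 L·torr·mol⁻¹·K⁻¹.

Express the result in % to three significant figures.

45.6 %

P(N2) = 772 − 26.5 = 745.5 torr
n(N2) = PV/RT = (745.5 × 0.6760) / (62.36 × 300.05) = 0.02693 mol
n(NaN3) = (2/3) × 0.02693 = 0.01795 mol
m(NaN3) = 0.01795 × 65.01 = 1.167 g
%NaN3 = 1.167 / 2.56 × 100 = 45.59%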